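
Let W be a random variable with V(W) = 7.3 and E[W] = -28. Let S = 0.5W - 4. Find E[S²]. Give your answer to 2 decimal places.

E[0.5W - 4] = 0.5·-28 − 4 = -18
V(0.5W - 4) = (0.5)²·7.3 = 1.825
E[S²] = V(S) + (E[S])² = 1.825 + (-18)² = 325.825

325.83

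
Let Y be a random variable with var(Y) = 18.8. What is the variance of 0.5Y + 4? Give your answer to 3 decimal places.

4.700

var(0.5Y + 4) = (0.5)²·var(Y) = 0.25·18.8 = 4.7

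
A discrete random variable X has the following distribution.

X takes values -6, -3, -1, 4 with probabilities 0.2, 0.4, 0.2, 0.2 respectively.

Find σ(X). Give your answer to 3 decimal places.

E[X] = (-6)(0.2) + (-3)(0.4) + (-1)(0.2) + (4)(0.2) = -1.8
E[X²] = (-6)²(0.2) + (-3)²(0.4) + (-1)²(0.2) + (4)²(0.2) = 14.2
Var(X) = E[X²] − (E[X])² = 14.2 − (-1.8)² = 10.96
σ(X) = √10.96 ≈ 3.311

3.311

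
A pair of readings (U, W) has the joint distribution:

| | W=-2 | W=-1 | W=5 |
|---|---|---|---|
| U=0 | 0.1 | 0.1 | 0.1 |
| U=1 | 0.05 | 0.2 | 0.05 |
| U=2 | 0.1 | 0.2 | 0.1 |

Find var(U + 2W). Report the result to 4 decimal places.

30.9400

E[U] = 1.1,  E[W] = 0.25,  E[UW] = 0.15
var(U) = 1.9 − (1.1)² = 0.69;  var(W) = 7.75 − (0.25)² = 7.6875
Cov(U,W) = 0.15 − (1.1)(0.25) = -0.125
var(U + 2W) = (1)²·0.69 + (2)²·7.6875 + 2·(1)·(2)·-0.125 = 30.94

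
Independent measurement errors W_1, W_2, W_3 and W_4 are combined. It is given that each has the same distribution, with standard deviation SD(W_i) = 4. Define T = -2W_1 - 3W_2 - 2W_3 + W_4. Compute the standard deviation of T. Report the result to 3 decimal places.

Var(W_i) = (4)² = 16
By independence, Var(T) = (-2)²Var(W_1) + (-3)²Var(W_2) + (-2)²Var(W_3) + (1)²Var(W_4)
= (-2)²·16 + (-3)²·16 + (-2)²·16 + (1)²·16 = 288
SD(T) = √288 ≈ 16.971

16.971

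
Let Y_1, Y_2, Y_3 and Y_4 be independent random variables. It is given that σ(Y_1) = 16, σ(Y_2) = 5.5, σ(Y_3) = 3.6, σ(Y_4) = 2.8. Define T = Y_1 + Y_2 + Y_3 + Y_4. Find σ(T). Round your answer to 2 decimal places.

var(Y_1) = 256, var(Y_2) = 30.25, var(Y_3) = 12.96, var(Y_4) = 7.84
By independence, var(T) = (1)²var(Y_1) + (1)²var(Y_2) + (1)²var(Y_3) + (1)²var(Y_4)
= (1)²·256 + (1)²·30.25 + (1)²·12.96 + (1)²·7.84 = 307.05
σ(T) = √307.05 ≈ 17.52

17.52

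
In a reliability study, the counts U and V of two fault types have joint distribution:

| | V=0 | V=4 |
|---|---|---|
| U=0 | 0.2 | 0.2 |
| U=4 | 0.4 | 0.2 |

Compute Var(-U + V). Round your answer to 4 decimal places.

8.9600

E[U] = 2.4,  E[V] = 1.6,  E[UV] = 3.2
Var(U) = 9.6 − (2.4)² = 3.84;  Var(V) = 6.4 − (1.6)² = 3.84
Cov(U,V) = 3.2 − (2.4)(1.6) = -0.64
Var(-U + V) = (-1)²·3.84 + (1)²·3.84 + 2·(-1)·(1)·-0.64 = 8.96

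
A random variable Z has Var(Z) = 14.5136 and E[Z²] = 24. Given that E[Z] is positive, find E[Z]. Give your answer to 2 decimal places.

3.08

(E[Z])² = E[Z²] − Var(Z) = 24 − 14.5136 = 9.4864
E[Z] = √9.4864 = 3.08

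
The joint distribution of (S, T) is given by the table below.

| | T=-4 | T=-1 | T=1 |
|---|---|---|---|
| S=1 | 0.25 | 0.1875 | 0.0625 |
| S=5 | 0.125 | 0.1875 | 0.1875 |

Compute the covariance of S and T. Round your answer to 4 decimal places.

E[S] = 3,  E[T] = -1.625
E[ST] = -3.625
Cov(S,T) = E[ST] − E[S]E[T] = -3.625 − (3)(-1.625) = 1.25

1.2500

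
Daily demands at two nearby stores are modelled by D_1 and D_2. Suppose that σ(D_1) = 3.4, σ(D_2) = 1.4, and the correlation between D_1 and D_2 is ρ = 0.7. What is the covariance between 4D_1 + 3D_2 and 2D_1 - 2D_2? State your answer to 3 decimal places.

74.056

var(D_1) = (3.4)² = 11.56;  var(D_2) = (1.4)² = 1.96
cov(D_1,D_2) = ρ·σ(D_1)·σ(D_2) = 0.7·3.4·1.4 = 3.332
cov(4D_1 + 3D_2, 2D_1 - 2D_2) = (4)(2)var(D_1) + (3)(-2)var(D_2) + [(4)(-2) + (3)(2)]cov(D_1,D_2)
= 8·11.56 + -6·1.96 + -2·3.332 = 74.056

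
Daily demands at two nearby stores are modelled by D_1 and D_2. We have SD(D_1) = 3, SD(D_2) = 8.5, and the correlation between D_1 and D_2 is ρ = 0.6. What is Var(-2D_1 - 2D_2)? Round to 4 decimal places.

Var(D_1) = (3)² = 9;  Var(D_2) = (8.5)² = 72.25
Cov(D_1,D_2) = ρ·SD(D_1)·SD(D_2) = 0.6·3·8.5 = 15.3
Var(-2D_1 - 2D_2) = (-2)²·Var(D_1) + (-2)²·Var(D_2) + 2·(-2)·(-2)·Cov(D_1,D_2)
= 4·9 + 4·72.25 + 8·15.3 = 447.4

447.4000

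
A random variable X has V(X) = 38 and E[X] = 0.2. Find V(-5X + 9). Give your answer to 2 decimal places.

950.00

V(-5X + 9) = (-5)²·V(X) = 25·38 = 950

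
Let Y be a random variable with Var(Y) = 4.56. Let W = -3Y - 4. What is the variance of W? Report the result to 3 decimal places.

Var(-3Y - 4) = (-3)²·Var(Y) = 9·4.56 = 41.04

41.040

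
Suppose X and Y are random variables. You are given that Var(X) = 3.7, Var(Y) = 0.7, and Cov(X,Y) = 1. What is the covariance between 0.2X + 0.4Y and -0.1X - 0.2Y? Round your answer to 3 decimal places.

Cov(0.2X + 0.4Y, -0.1X - 0.2Y) = (0.2)(-0.1)Var(X) + (0.4)(-0.2)Var(Y) + [(0.2)(-0.2) + (0.4)(-0.1)]Cov(X,Y)
= -0.02·3.7 + -0.08·0.7 + -0.08·1 = -0.21

-0.210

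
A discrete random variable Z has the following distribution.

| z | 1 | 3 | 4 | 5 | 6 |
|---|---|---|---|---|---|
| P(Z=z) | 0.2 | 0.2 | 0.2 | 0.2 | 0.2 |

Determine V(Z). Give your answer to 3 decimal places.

2.960

E[Z] = (1)(0.2) + (3)(0.2) + (4)(0.2) + (5)(0.2) + (6)(0.2) = 3.8
E[Z²] = (1)²(0.2) + (3)²(0.2) + (4)²(0.2) + (5)²(0.2) + (6)²(0.2) = 17.4
V(Z) = E[Z²] − (E[Z])² = 17.4 − (3.8)² = 2.96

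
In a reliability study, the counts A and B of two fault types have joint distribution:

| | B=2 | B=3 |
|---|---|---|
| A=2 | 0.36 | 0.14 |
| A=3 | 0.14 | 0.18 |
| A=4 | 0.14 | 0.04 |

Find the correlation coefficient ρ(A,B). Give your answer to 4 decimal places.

E[A] = 2.68,  E[B] = 2.36
E[AB] = 6.34
Cov(A,B) = E[AB] − E[A]E[B] = 6.34 − (2.68)(2.36) = 0.0152
Var(A) = 0.5776,  Var(B) = 0.2304
ρ = 0.0152 / √(0.5776·0.2304) ≈ 0.0417

0.0417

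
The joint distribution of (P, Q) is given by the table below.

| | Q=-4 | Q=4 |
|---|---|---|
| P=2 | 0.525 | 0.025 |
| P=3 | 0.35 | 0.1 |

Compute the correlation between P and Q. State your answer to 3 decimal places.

0.266

E[P] = 2.45,  E[Q] = -3
E[PQ] = -7
Cov(P,Q) = E[PQ] − E[P]E[Q] = -7 − (2.45)(-3) = 0.35
Var(P) = 0.2475,  Var(Q) = 7
ρ = 0.35 / √(0.2475·7) ≈ 0.266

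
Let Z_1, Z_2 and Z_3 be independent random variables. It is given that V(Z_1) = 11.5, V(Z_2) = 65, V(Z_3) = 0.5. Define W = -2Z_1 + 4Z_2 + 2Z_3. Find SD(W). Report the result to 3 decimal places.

By independence, V(W) = (-2)²V(Z_1) + (4)²V(Z_2) + (2)²V(Z_3)
= (-2)²·11.5 + (4)²·65 + (2)²·0.5 = 1088
SD(W) = √1088 ≈ 32.985

32.985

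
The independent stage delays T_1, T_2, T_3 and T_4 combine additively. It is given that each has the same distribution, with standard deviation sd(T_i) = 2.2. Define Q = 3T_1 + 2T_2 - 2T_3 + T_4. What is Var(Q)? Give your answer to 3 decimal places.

87.120

Var(T_i) = (2.2)² = 4.84
By independence, Var(Q) = (3)²Var(T_1) + (2)²Var(T_2) + (-2)²Var(T_3) + (1)²Var(T_4)
= (3)²·4.84 + (2)²·4.84 + (-2)²·4.84 + (1)²·4.84 = 87.12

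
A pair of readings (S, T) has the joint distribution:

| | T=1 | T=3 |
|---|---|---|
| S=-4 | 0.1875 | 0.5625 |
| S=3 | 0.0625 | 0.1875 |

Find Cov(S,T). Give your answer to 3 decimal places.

0.000

E[S] = -2.25,  E[T] = 2.5
E[ST] = -5.625
Cov(S,T) = E[ST] − E[S]E[T] = -5.625 − (-2.25)(2.5) = 0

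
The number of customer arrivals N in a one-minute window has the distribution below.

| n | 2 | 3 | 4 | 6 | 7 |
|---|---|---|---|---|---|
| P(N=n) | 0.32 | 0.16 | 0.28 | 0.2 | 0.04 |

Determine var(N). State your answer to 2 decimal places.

E[N] = (2)(0.32) + (3)(0.16) + (4)(0.28) + (6)(0.2) + (7)(0.04) = 3.72
E[N²] = (2)²(0.32) + (3)²(0.16) + (4)²(0.28) + (6)²(0.2) + (7)²(0.04) = 16.36
var(N) = E[N²] − (E[N])² = 16.36 − (3.72)² = 2.5216

2.52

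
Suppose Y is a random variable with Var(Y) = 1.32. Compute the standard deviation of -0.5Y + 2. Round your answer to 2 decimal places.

Var(-0.5Y + 2) = (-0.5)²·1.32 = 0.33
SD(-0.5Y + 2) = √0.33 ≈ 0.57

0.57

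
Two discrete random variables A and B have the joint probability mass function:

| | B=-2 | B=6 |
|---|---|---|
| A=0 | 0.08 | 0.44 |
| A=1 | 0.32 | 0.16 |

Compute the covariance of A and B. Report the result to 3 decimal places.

-1.024

E[A] = 0.48,  E[B] = 2.8
E[AB] = 0.32
cov(A,B) = E[AB] − E[A]E[B] = 0.32 − (0.48)(2.8) = -1.024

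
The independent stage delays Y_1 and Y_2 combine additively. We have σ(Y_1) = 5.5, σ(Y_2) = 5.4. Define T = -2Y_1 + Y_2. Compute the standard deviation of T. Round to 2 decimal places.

12.25

V(Y_1) = 30.25, V(Y_2) = 29.16
By independence, V(T) = (-2)²V(Y_1) + (1)²V(Y_2)
= (-2)²·30.25 + (1)²·29.16 = 150.16
σ(T) = √150.16 ≈ 12.25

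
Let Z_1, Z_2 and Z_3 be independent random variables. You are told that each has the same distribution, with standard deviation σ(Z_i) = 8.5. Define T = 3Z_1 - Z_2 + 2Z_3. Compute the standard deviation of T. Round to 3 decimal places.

31.804

Var(Z_i) = (8.5)² = 72.25
By independence, Var(T) = (3)²Var(Z_1) + (-1)²Var(Z_2) + (2)²Var(Z_3)
= (3)²·72.25 + (-1)²·72.25 + (2)²·72.25 = 1011.5
σ(T) = √1011.5 ≈ 31.804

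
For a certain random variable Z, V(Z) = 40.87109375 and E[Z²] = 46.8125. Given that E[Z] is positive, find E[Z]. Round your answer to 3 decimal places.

(E[Z])² = E[Z²] − V(Z) = 46.8125 − 40.87109375 = 5.94140625
E[Z] = √5.94140625 = 2.4375

2.438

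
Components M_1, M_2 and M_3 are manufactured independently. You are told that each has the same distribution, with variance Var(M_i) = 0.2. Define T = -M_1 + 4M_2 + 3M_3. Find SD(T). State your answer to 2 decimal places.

2.28

By independence, Var(T) = (-1)²Var(M_1) + (4)²Var(M_2) + (3)²Var(M_3)
= (-1)²·0.2 + (4)²·0.2 + (3)²·0.2 = 5.2
SD(T) = √5.2 ≈ 2.28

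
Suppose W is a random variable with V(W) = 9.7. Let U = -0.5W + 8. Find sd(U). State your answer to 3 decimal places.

V(-0.5W + 8) = (-0.5)²·9.7 = 2.425
sd(U) = √2.425 ≈ 1.557

1.557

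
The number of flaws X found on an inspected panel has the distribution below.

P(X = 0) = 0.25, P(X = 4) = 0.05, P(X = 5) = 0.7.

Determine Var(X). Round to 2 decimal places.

E[X] = (0)(0.25) + (4)(0.05) + (5)(0.7) = 3.7
E[X²] = (0)²(0.25) + (4)²(0.05) + (5)²(0.7) = 18.3
Var(X) = E[X²] − (E[X])² = 18.3 − (3.7)² = 4.61

4.61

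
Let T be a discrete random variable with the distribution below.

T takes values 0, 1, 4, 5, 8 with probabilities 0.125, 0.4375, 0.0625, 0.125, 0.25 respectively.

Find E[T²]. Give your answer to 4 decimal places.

E[T²] = (0)²(0.125) + (1)²(0.4375) + (4)²(0.0625) + (5)²(0.125) + (8)²(0.25) = 20.5625

20.5625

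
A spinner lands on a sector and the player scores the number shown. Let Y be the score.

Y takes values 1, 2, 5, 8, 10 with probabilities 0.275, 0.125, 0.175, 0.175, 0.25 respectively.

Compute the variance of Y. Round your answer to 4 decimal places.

E[Y] = (1)(0.275) + (2)(0.125) + (5)(0.175) + (8)(0.175) + (10)(0.25) = 5.3
E[Y²] = (1)²(0.275) + (2)²(0.125) + (5)²(0.175) + (8)²(0.175) + (10)²(0.25) = 41.35
Var(Y) = E[Y²] − (E[Y])² = 41.35 − (5.3)² = 13.26

13.2600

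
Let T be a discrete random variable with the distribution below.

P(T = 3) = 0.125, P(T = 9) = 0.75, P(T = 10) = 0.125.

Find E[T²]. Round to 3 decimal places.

74.375

E[T²] = (3)²(0.125) + (9)²(0.75) + (10)²(0.125) = 74.375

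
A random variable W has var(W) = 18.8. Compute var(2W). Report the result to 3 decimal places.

75.200

var(2W) = (2)²·var(W) = 4·18.8 = 75.2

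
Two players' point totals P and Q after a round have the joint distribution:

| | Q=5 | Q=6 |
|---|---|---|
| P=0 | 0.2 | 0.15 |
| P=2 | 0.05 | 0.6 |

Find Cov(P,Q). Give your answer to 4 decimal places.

0.2250

E[P] = 1.3,  E[Q] = 5.75
E[PQ] = 7.7
Cov(P,Q) = E[PQ] − E[P]E[Q] = 7.7 − (1.3)(5.75) = 0.225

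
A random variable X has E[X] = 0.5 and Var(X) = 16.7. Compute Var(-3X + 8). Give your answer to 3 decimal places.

150.300

Var(-3X + 8) = (-3)²·Var(X) = 9·16.7 = 150.3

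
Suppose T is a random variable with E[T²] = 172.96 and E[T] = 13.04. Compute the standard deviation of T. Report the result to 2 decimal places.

var(T) = 172.96 − (13.04)² = 2.9184
σ(T) = √2.9184 ≈ 1.71

1.71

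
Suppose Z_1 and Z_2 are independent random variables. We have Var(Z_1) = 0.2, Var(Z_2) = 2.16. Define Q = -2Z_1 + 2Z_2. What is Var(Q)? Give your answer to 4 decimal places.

9.4400

By independence, Var(Q) = (-2)²Var(Z_1) + (2)²Var(Z_2)
= (-2)²·0.2 + (2)²·2.16 = 9.44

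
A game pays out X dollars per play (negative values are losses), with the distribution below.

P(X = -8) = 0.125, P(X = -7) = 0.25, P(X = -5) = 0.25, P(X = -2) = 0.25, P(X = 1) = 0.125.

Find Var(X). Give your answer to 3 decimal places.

8.484

E[X] = (-8)(0.125) + (-7)(0.25) + (-5)(0.25) + (-2)(0.25) + (1)(0.125) = -4.375
E[X²] = (-8)²(0.125) + (-7)²(0.25) + (-5)²(0.25) + (-2)²(0.25) + (1)²(0.125) = 27.625
Var(X) = E[X²] − (E[X])² = 27.625 − (-4.375)² = 8.484375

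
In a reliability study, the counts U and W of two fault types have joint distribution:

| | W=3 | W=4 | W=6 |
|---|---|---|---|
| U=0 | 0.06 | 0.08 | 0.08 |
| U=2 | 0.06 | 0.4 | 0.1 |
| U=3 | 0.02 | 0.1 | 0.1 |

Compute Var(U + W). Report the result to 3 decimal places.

2.280

E[U] = 1.78,  E[W] = 4.42,  E[UW] = 7.94
Var(U) = 4.22 − (1.78)² = 1.0516;  Var(W) = 20.62 − (4.42)² = 1.0836
cov(U,W) = 7.94 − (1.78)(4.42) = 0.0724
Var(U + W) = (1)²·1.0516 + (1)²·1.0836 + 2·(1)·(1)·0.0724 = 2.28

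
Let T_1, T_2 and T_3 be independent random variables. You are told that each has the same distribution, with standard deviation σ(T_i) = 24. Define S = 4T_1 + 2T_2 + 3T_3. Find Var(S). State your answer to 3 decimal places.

16704.000

Var(T_i) = (24)² = 576
By independence, Var(S) = (4)²Var(T_1) + (2)²Var(T_2) + (3)²Var(T_3)
= (4)²·576 + (2)²·576 + (3)²·576 = 16704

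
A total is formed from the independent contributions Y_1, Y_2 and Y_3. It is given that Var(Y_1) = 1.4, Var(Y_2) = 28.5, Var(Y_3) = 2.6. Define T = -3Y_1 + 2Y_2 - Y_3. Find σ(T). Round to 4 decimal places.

By independence, Var(T) = (-3)²Var(Y_1) + (2)²Var(Y_2) + (-1)²Var(Y_3)
= (-3)²·1.4 + (2)²·28.5 + (-1)²·2.6 = 129.2
σ(T) = √129.2 ≈ 11.3666

11.3666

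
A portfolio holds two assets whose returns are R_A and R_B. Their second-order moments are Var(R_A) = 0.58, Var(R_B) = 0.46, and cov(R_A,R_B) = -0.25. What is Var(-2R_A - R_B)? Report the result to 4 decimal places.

Var(-2R_A - R_B) = (-2)²·Var(R_A) + (-1)²·Var(R_B) + 2·(-2)·(-1)·cov(R_A,R_B)
= 4·0.58 + 1·0.46 + 4·-0.25 = 1.78

1.7800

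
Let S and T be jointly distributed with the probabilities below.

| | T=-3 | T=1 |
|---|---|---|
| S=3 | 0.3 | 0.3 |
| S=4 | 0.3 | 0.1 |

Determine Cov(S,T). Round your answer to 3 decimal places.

E[S] = 3.4,  E[T] = -1.4
E[ST] = -5
Cov(S,T) = E[ST] − E[S]E[T] = -5 − (3.4)(-1.4) = -0.24

-0.240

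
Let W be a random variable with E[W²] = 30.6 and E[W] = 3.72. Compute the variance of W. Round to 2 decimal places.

var(W) = 30.6 − (3.72)² = 16.7616

16.76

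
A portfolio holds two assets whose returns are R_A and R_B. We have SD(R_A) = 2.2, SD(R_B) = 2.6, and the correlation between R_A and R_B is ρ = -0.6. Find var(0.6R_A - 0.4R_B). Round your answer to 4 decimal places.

var(R_A) = (2.2)² = 4.84;  var(R_B) = (2.6)² = 6.76
Cov(R_A,R_B) = ρ·SD(R_A)·SD(R_B) = -0.6·2.2·2.6 = -3.432
var(0.6R_A - 0.4R_B) = (0.6)²·var(R_A) + (-0.4)²·var(R_B) + 2·(0.6)·(-0.4)·Cov(R_A,R_B)
= 0.36·4.84 + 0.16·6.76 + -0.48·-3.432 = 4.47136

4.4714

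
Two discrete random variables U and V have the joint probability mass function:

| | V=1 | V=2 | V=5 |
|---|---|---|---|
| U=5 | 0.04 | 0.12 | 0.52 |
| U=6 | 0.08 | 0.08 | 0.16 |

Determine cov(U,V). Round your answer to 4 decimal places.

E[U] = 5.32,  E[V] = 3.92
E[UV] = 20.64
cov(U,V) = E[UV] − E[U]E[V] = 20.64 − (5.32)(3.92) = -0.2144

-0.2144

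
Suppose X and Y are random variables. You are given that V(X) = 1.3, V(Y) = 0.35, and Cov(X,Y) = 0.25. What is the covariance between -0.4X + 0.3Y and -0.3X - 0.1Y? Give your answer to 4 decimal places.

0.1330

Cov(-0.4X + 0.3Y, -0.3X - 0.1Y) = (-0.4)(-0.3)V(X) + (0.3)(-0.1)V(Y) + [(-0.4)(-0.1) + (0.3)(-0.3)]Cov(X,Y)
= 0.12·1.3 + -0.03·0.35 + -0.05·0.25 = 0.133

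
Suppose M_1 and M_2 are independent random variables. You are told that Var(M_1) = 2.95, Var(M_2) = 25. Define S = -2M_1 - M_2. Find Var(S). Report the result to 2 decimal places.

By independence, Var(S) = (-2)²Var(M_1) + (-1)²Var(M_2)
= (-2)²·2.95 + (-1)²·25 = 36.8

36.80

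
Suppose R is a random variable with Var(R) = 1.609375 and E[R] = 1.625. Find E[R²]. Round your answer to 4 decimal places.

4.2500

E[R²] = Var(R) + (E[R])² = 1.609375 + (1.625)² = 4.25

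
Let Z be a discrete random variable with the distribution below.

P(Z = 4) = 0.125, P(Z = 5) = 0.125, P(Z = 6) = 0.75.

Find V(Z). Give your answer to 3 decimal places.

0.484

E[Z] = (4)(0.125) + (5)(0.125) + (6)(0.75) = 5.625
E[Z²] = (4)²(0.125) + (5)²(0.125) + (6)²(0.75) = 32.125
V(Z) = E[Z²] − (E[Z])² = 32.125 − (5.625)² = 0.484375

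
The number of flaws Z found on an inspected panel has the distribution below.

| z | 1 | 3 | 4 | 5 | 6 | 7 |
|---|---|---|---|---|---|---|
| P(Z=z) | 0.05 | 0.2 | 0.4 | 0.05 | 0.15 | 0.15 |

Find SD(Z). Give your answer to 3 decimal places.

1.564

E[Z] = (1)(0.05) + (3)(0.2) + (4)(0.4) + (5)(0.05) + (6)(0.15) + (7)(0.15) = 4.45
E[Z²] = (1)²(0.05) + (3)²(0.2) + (4)²(0.4) + (5)²(0.05) + (6)²(0.15) + (7)²(0.15) = 22.25
var(Z) = E[Z²] − (E[Z])² = 22.25 − (4.45)² = 2.4475
SD(Z) = √2.4475 ≈ 1.564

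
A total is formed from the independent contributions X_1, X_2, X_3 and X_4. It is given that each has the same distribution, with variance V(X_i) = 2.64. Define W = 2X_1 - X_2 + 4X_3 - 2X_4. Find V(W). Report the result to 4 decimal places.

By independence, V(W) = (2)²V(X_1) + (-1)²V(X_2) + (4)²V(X_3) + (-2)²V(X_4)
= (2)²·2.64 + (-1)²·2.64 + (4)²·2.64 + (-2)²·2.64 = 66

66.0000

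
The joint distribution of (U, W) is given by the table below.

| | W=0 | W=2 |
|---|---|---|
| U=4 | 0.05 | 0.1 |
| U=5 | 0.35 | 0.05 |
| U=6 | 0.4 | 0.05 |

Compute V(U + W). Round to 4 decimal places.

0.7100

E[U] = 5.3,  E[W] = 0.4,  E[UW] = 1.9
V(U) = 28.6 − (5.3)² = 0.51;  V(W) = 0.8 − (0.4)² = 0.64
Cov(U,W) = 1.9 − (5.3)(0.4) = -0.22
V(U + W) = (1)²·0.51 + (1)²·0.64 + 2·(1)·(1)·-0.22 = 0.71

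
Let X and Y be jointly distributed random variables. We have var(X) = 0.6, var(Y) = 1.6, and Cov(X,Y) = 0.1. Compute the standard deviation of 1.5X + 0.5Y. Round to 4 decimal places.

1.3784

var(1.5X + 0.5Y) = (1.5)²·var(X) + (0.5)²·var(Y) + 2·(1.5)·(0.5)·Cov(X,Y)
= 2.25·0.6 + 0.25·1.6 + 1.5·0.1 = 1.9
SD(1.5X + 0.5Y) = √1.9 ≈ 1.3784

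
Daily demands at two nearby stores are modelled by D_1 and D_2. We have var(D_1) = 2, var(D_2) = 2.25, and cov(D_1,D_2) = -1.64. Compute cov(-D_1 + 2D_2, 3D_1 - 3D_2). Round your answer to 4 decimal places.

cov(-D_1 + 2D_2, 3D_1 - 3D_2) = (-1)(3)var(D_1) + (2)(-3)var(D_2) + [(-1)(-3) + (2)(3)]cov(D_1,D_2)
= -3·2 + -6·2.25 + 9·-1.64 = -34.26

-34.2600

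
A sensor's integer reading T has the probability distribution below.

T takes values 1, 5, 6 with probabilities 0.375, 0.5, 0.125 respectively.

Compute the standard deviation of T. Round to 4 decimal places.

2.0578

E[T] = (1)(0.375) + (5)(0.5) + (6)(0.125) = 3.625
E[T²] = (1)²(0.375) + (5)²(0.5) + (6)²(0.125) = 17.375
var(T) = E[T²] − (E[T])² = 17.375 − (3.625)² = 4.234375
SD(T) = √4.234375 ≈ 2.0578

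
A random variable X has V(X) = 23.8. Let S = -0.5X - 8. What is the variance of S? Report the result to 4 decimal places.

5.9500

V(-0.5X - 8) = (-0.5)²·V(X) = 0.25·23.8 = 5.95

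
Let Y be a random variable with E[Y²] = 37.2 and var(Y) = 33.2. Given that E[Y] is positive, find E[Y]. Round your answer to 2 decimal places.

2.00

(E[Y])² = E[Y²] − var(Y) = 37.2 − 33.2 = 4
E[Y] = √4 = 2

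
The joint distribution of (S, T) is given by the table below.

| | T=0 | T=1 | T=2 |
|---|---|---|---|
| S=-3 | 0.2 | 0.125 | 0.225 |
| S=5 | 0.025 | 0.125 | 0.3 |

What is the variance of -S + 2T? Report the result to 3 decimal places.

E[S] = 0.6,  E[T] = 1.3,  E[ST] = 1.9
Var(S) = 16.2 − (0.6)² = 15.84;  Var(T) = 2.35 − (1.3)² = 0.66
Cov(S,T) = 1.9 − (0.6)(1.3) = 1.12
Var(-S + 2T) = (-1)²·15.84 + (2)²·0.66 + 2·(-1)·(2)·1.12 = 14

14.000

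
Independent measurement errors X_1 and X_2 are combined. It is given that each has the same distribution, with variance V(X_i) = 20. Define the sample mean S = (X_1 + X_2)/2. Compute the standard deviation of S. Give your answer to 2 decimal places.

3.16

By independence, V(S) = (0.5)²V(X_1) + (0.5)²V(X_2)
= (0.5)²·20 + (0.5)²·20 = 10
SD(S) = √10 ≈ 3.16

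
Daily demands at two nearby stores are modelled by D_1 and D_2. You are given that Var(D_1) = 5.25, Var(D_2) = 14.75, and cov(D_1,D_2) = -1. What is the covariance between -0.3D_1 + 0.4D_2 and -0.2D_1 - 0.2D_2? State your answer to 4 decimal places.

-0.8450

cov(-0.3D_1 + 0.4D_2, -0.2D_1 - 0.2D_2) = (-0.3)(-0.2)Var(D_1) + (0.4)(-0.2)Var(D_2) + [(-0.3)(-0.2) + (0.4)(-0.2)]cov(D_1,D_2)
= 0.06·5.25 + -0.08·14.75 + -0.02·-1 = -0.845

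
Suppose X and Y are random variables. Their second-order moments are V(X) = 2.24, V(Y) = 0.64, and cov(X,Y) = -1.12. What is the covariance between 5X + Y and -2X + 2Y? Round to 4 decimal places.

cov(5X + Y, -2X + 2Y) = (5)(-2)V(X) + (1)(2)V(Y) + [(5)(2) + (1)(-2)]cov(X,Y)
= -10·2.24 + 2·0.64 + 8·-1.12 = -30.08

-30.0800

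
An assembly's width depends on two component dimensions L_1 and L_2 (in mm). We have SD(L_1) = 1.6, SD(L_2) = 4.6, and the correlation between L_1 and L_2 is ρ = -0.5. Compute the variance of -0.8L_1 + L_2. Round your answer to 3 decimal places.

28.686

Var(L_1) = (1.6)² = 2.56;  Var(L_2) = (4.6)² = 21.16
Cov(L_1,L_2) = ρ·SD(L_1)·SD(L_2) = -0.5·1.6·4.6 = -3.68
Var(-0.8L_1 + L_2) = (-0.8)²·Var(L_1) + (1)²·Var(L_2) + 2·(-0.8)·(1)·Cov(L_1,L_2)
= 0.64·2.56 + 1·21.16 + -1.6·-3.68 = 28.6864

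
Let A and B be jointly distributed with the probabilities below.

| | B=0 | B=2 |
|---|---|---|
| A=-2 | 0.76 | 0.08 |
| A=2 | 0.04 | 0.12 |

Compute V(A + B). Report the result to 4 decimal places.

4.1984

E[A] = -1.36,  E[B] = 0.4,  E[AB] = 0.16
V(A) = 4 − (-1.36)² = 2.1504;  V(B) = 0.8 − (0.4)² = 0.64
Cov(A,B) = 0.16 − (-1.36)(0.4) = 0.704
V(A + B) = (1)²·2.1504 + (1)²·0.64 + 2·(1)·(1)·0.704 = 4.1984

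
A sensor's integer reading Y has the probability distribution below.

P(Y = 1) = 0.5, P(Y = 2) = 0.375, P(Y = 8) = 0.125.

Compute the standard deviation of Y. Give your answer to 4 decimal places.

E[Y] = (1)(0.5) + (2)(0.375) + (8)(0.125) = 2.25
E[Y²] = (1)²(0.5) + (2)²(0.375) + (8)²(0.125) = 10
var(Y) = E[Y²] − (E[Y])² = 10 − (2.25)² = 4.9375
SD(Y) = √4.9375 ≈ 2.2220

2.2220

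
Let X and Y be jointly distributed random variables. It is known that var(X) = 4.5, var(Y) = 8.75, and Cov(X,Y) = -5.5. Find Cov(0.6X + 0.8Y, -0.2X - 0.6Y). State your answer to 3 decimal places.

Cov(0.6X + 0.8Y, -0.2X - 0.6Y) = (0.6)(-0.2)var(X) + (0.8)(-0.6)var(Y) + [(0.6)(-0.6) + (0.8)(-0.2)]Cov(X,Y)
= -0.12·4.5 + -0.48·8.75 + -0.52·-5.5 = -1.88

-1.880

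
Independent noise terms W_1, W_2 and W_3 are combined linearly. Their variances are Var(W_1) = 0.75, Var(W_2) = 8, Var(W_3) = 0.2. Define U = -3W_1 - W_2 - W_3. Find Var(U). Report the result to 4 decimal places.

14.9500

By independence, Var(U) = (-3)²Var(W_1) + (-1)²Var(W_2) + (-1)²Var(W_3)
= (-3)²·0.75 + (-1)²·8 + (-1)²·0.2 = 14.95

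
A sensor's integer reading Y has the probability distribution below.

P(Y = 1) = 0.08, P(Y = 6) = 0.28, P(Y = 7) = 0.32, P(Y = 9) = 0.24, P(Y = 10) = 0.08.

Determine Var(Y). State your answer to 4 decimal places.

4.8384

E[Y] = (1)(0.08) + (6)(0.28) + (7)(0.32) + (9)(0.24) + (10)(0.08) = 6.96
E[Y²] = (1)²(0.08) + (6)²(0.28) + (7)²(0.32) + (9)²(0.24) + (10)²(0.08) = 53.28
Var(Y) = E[Y²] − (E[Y])² = 53.28 − (6.96)² = 4.8384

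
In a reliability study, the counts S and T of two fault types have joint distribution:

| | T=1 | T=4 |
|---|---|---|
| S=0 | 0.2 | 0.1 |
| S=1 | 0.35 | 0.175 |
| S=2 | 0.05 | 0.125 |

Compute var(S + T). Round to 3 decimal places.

E[S] = 0.875,  E[T] = 2.2,  E[ST] = 2.15
var(S) = 1.225 − (0.875)² = 0.459375;  var(T) = 7 − (2.2)² = 2.16
Cov(S,T) = 2.15 − (0.875)(2.2) = 0.225
var(S + T) = (1)²·0.459375 + (1)²·2.16 + 2·(1)·(1)·0.225 = 3.069375

3.069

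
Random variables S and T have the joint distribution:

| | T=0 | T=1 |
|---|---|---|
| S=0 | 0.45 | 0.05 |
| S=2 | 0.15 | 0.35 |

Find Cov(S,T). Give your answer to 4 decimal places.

E[S] = 1,  E[T] = 0.4
E[ST] = 0.7
Cov(S,T) = E[ST] − E[S]E[T] = 0.7 − (1)(0.4) = 0.3

0.3000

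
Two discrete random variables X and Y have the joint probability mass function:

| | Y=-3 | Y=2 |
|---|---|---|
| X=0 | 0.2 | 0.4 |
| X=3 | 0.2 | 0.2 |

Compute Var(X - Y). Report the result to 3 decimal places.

9.360

E[X] = 1.2,  E[Y] = 0,  E[XY] = -0.6
Var(X) = 3.6 − (1.2)² = 2.16;  Var(Y) = 6 − (0)² = 6
Cov(X,Y) = -0.6 − (1.2)(0) = -0.6
Var(X - Y) = (1)²·2.16 + (-1)²·6 + 2·(1)·(-1)·-0.6 = 9.36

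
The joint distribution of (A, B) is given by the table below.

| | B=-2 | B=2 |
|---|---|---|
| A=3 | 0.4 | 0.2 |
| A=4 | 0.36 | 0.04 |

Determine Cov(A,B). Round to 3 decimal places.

E[A] = 3.4,  E[B] = -1.04
E[AB] = -3.76
Cov(A,B) = E[AB] − E[A]E[B] = -3.76 − (3.4)(-1.04) = -0.224

-0.224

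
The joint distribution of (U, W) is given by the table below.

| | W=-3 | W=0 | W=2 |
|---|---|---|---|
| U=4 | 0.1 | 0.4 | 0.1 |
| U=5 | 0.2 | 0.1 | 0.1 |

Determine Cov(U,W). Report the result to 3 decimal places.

-0.200

E[U] = 4.4,  E[W] = -0.5
E[UW] = -2.4
Cov(U,W) = E[UW] − E[U]E[W] = -2.4 − (4.4)(-0.5) = -0.2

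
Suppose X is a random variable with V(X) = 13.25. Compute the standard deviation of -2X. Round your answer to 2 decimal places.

7.28

V(-2X) = (-2)²·13.25 = 53
sd(-2X) = √53 ≈ 7.28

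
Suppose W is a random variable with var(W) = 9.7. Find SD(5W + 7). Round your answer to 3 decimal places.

var(5W + 7) = (5)²·9.7 = 242.5
SD(5W + 7) = √242.5 ≈ 15.572

15.572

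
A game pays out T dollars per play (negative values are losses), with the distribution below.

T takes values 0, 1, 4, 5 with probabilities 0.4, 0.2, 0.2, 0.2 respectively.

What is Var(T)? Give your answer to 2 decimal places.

E[T] = (0)(0.4) + (1)(0.2) + (4)(0.2) + (5)(0.2) = 2
E[T²] = (0)²(0.4) + (1)²(0.2) + (4)²(0.2) + (5)²(0.2) = 8.4
Var(T) = E[T²] − (E[T])² = 8.4 − (2)² = 4.4

4.40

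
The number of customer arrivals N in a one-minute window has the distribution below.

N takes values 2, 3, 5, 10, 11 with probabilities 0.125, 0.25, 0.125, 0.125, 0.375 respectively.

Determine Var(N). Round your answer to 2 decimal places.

14.75

E[N] = (2)(0.125) + (3)(0.25) + (5)(0.125) + (10)(0.125) + (11)(0.375) = 7
E[N²] = (2)²(0.125) + (3)²(0.25) + (5)²(0.125) + (10)²(0.125) + (11)²(0.375) = 63.75
Var(N) = E[N²] − (E[N])² = 63.75 − (7)² = 14.75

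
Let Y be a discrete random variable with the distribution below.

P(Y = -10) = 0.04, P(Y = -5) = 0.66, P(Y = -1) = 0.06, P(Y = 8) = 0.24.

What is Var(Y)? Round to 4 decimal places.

E[Y] = (-10)(0.04) + (-5)(0.66) + (-1)(0.06) + (8)(0.24) = -1.84
E[Y²] = (-10)²(0.04) + (-5)²(0.66) + (-1)²(0.06) + (8)²(0.24) = 35.92
Var(Y) = E[Y²] − (E[Y])² = 35.92 − (-1.84)² = 32.5344

32.5344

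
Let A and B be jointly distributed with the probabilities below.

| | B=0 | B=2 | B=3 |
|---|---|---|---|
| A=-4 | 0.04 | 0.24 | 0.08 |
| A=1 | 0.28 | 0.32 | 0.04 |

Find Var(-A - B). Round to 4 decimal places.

5.0176

E[A] = -0.8,  E[B] = 1.48,  E[AB] = -2.12
Var(A) = 6.4 − (-0.8)² = 5.76;  Var(B) = 3.32 − (1.48)² = 1.1296
cov(A,B) = -2.12 − (-0.8)(1.48) = -0.936
Var(-A - B) = (-1)²·5.76 + (-1)²·1.1296 + 2·(-1)·(-1)·-0.936 = 5.0176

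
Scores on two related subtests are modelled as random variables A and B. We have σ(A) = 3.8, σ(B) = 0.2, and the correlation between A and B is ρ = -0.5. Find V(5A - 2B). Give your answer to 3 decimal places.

V(A) = (3.8)² = 14.44;  V(B) = (0.2)² = 0.04
Cov(A,B) = ρ·σ(A)·σ(B) = -0.5·3.8·0.2 = -0.38
V(5A - 2B) = (5)²·V(A) + (-2)²·V(B) + 2·(5)·(-2)·Cov(A,B)
= 25·14.44 + 4·0.04 + -20·-0.38 = 368.76

368.760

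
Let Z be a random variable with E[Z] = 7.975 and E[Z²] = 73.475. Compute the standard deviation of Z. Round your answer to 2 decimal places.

V(Z) = 73.475 − (7.975)² = 9.874375
sd(Z) = √9.874375 ≈ 3.14

3.14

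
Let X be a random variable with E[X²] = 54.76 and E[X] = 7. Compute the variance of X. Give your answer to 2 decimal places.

5.76

V(X) = 54.76 − (7)² = 5.76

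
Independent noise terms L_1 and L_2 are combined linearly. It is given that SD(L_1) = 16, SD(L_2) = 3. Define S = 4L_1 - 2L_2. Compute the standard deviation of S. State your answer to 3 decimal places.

V(L_1) = 256, V(L_2) = 9
By independence, V(S) = (4)²V(L_1) + (-2)²V(L_2)
= (4)²·256 + (-2)²·9 = 4132
SD(S) = √4132 ≈ 64.281

64.281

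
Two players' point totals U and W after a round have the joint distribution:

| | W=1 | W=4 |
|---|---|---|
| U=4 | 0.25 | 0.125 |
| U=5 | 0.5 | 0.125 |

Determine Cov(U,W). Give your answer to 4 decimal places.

E[U] = 4.625,  E[W] = 1.75
E[UW] = 8
Cov(U,W) = E[UW] − E[U]E[W] = 8 − (4.625)(1.75) = -0.09375

-0.0938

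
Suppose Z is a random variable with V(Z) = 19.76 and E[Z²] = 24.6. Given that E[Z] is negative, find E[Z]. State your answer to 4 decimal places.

(E[Z])² = E[Z²] − V(Z) = 24.6 − 19.76 = 4.84
E[Z] = −√4.84 = -2.2

-2.2000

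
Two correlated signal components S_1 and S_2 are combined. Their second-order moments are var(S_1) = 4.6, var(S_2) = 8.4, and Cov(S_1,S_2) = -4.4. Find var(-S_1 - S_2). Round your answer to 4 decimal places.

4.2000

var(-S_1 - S_2) = (-1)²·var(S_1) + (-1)²·var(S_2) + 2·(-1)·(-1)·Cov(S_1,S_2)
= 1·4.6 + 1·8.4 + 2·-4.4 = 4.2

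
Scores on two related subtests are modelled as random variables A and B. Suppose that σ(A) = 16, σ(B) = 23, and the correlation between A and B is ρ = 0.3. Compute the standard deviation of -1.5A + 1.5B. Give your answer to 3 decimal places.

35.629

var(A) = (16)² = 256;  var(B) = (23)² = 529
Cov(A,B) = ρ·σ(A)·σ(B) = 0.3·16·23 = 110.4
var(-1.5A + 1.5B) = (-1.5)²·var(A) + (1.5)²·var(B) + 2·(-1.5)·(1.5)·Cov(A,B)
= 2.25·256 + 2.25·529 + -4.5·110.4 = 1269.45
σ(-1.5A + 1.5B) = √1269.45 ≈ 35.629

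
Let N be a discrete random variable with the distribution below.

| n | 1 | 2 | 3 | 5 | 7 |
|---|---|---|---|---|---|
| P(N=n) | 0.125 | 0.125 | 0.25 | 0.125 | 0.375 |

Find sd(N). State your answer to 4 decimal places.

2.2879

E[N] = (1)(0.125) + (2)(0.125) + (3)(0.25) + (5)(0.125) + (7)(0.375) = 4.375
E[N²] = (1)²(0.125) + (2)²(0.125) + (3)²(0.25) + (5)²(0.125) + (7)²(0.375) = 24.375
Var(N) = E[N²] − (E[N])² = 24.375 − (4.375)² = 5.234375
sd(N) = √5.234375 ≈ 2.2879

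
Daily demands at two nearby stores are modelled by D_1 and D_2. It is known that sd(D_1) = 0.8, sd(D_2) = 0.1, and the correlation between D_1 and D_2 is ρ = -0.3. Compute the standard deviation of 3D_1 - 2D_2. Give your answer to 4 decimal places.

Var(D_1) = (0.8)² = 0.64;  Var(D_2) = (0.1)² = 0.01
Cov(D_1,D_2) = ρ·sd(D_1)·sd(D_2) = -0.3·0.8·0.1 = -0.024
Var(3D_1 - 2D_2) = (3)²·Var(D_1) + (-2)²·Var(D_2) + 2·(3)·(-2)·Cov(D_1,D_2)
= 9·0.64 + 4·0.01 + -12·-0.024 = 6.088
sd(3D_1 - 2D_2) = √6.088 ≈ 2.4674

2.4674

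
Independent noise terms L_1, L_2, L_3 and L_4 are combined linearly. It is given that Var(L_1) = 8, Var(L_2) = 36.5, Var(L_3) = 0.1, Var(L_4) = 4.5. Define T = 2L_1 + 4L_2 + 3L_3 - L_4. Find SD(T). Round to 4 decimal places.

By independence, Var(T) = (2)²Var(L_1) + (4)²Var(L_2) + (3)²Var(L_3) + (-1)²Var(L_4)
= (2)²·8 + (4)²·36.5 + (3)²·0.1 + (-1)²·4.5 = 621.4
SD(T) = √621.4 ≈ 24.9279

24.9279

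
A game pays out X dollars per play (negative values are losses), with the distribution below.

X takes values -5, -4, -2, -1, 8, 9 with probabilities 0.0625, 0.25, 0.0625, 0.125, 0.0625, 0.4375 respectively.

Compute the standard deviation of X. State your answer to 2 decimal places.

E[X] = (-5)(0.0625) + (-4)(0.25) + (-2)(0.0625) + (-1)(0.125) + (8)(0.0625) + (9)(0.4375) = 2.875
E[X²] = (-5)²(0.0625) + (-4)²(0.25) + (-2)²(0.0625) + (-1)²(0.125) + (8)²(0.0625) + (9)²(0.4375) = 45.375
V(X) = E[X²] − (E[X])² = 45.375 − (2.875)² = 37.109375
SD(X) = √37.109375 ≈ 6.09

6.09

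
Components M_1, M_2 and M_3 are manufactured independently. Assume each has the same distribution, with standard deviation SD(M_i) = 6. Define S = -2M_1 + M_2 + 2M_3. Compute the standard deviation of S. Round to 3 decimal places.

18.000

var(M_i) = (6)² = 36
By independence, var(S) = (-2)²var(M_1) + (1)²var(M_2) + (2)²var(M_3)
= (-2)²·36 + (1)²·36 + (2)²·36 = 324
SD(S) = √324 ≈ 18.000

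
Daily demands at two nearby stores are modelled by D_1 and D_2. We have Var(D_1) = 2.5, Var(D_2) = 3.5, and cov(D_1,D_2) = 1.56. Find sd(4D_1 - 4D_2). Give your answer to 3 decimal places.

6.788

Var(4D_1 - 4D_2) = (4)²·Var(D_1) + (-4)²·Var(D_2) + 2·(4)·(-4)·cov(D_1,D_2)
= 16·2.5 + 16·3.5 + -32·1.56 = 46.08
sd(4D_1 - 4D_2) = √46.08 ≈ 6.788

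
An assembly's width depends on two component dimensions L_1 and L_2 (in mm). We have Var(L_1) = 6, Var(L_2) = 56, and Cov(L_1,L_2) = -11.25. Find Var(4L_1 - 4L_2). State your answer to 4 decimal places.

Var(4L_1 - 4L_2) = (4)²·Var(L_1) + (-4)²·Var(L_2) + 2·(4)·(-4)·Cov(L_1,L_2)
= 16·6 + 16·56 + -32·-11.25 = 1352

1352.0000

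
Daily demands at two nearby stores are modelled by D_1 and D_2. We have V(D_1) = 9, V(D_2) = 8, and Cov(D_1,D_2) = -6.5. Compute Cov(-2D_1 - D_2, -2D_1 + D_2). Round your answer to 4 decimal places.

28.0000

Cov(-2D_1 - D_2, -2D_1 + D_2) = (-2)(-2)V(D_1) + (-1)(1)V(D_2) + [(-2)(1) + (-1)(-2)]Cov(D_1,D_2)
= 4·9 + -1·8 + 0·-6.5 = 28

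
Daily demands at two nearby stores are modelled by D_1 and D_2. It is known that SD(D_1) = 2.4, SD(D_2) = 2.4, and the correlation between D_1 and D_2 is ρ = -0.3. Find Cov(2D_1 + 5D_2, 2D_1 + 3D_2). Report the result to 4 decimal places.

var(D_1) = (2.4)² = 5.76;  var(D_2) = (2.4)² = 5.76
Cov(D_1,D_2) = ρ·SD(D_1)·SD(D_2) = -0.3·2.4·2.4 = -1.728
Cov(2D_1 + 5D_2, 2D_1 + 3D_2) = (2)(2)var(D_1) + (5)(3)var(D_2) + [(2)(3) + (5)(2)]Cov(D_1,D_2)
= 4·5.76 + 15·5.76 + 16·-1.728 = 81.792

81.7920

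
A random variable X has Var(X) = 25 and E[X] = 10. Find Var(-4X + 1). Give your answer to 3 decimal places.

Var(-4X + 1) = (-4)²·Var(X) = 16·25 = 400

400.000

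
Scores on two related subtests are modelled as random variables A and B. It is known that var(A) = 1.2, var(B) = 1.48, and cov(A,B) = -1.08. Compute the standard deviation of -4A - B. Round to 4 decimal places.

var(-4A - B) = (-4)²·var(A) + (-1)²·var(B) + 2·(-4)·(-1)·cov(A,B)
= 16·1.2 + 1·1.48 + 8·-1.08 = 12.04
sd(-4A - B) = √12.04 ≈ 3.4699

3.4699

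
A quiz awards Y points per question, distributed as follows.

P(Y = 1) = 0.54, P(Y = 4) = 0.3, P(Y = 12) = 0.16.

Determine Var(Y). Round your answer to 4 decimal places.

14.9844

E[Y] = (1)(0.54) + (4)(0.3) + (12)(0.16) = 3.66
E[Y²] = (1)²(0.54) + (4)²(0.3) + (12)²(0.16) = 28.38
Var(Y) = E[Y²] − (E[Y])² = 28.38 − (3.66)² = 14.9844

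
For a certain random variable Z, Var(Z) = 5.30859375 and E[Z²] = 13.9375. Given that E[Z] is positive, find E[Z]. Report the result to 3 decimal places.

2.938

(E[Z])² = E[Z²] − Var(Z) = 13.9375 − 5.30859375 = 8.62890625
E[Z] = √8.62890625 = 2.9375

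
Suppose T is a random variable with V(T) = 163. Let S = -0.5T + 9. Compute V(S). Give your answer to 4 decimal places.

40.7500

V(-0.5T + 9) = (-0.5)²·V(T) = 0.25·163 = 40.75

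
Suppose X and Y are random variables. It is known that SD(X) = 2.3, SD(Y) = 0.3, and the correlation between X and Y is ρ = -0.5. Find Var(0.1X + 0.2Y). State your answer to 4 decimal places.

Var(X) = (2.3)² = 5.29;  Var(Y) = (0.3)² = 0.09
cov(X,Y) = ρ·SD(X)·SD(Y) = -0.5·2.3·0.3 = -0.345
Var(0.1X + 0.2Y) = (0.1)²·Var(X) + (0.2)²·Var(Y) + 2·(0.1)·(0.2)·cov(X,Y)
= 0.01·5.29 + 0.04·0.09 + 0.04·-0.345 = 0.0427

0.0427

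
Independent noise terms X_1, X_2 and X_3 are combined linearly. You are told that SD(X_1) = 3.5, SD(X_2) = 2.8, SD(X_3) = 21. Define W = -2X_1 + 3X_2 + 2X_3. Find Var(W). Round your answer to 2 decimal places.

Var(X_1) = 12.25, Var(X_2) = 7.84, Var(X_3) = 441
By independence, Var(W) = (-2)²Var(X_1) + (3)²Var(X_2) + (2)²Var(X_3)
= (-2)²·12.25 + (3)²·7.84 + (2)²·441 = 1883.56

1883.56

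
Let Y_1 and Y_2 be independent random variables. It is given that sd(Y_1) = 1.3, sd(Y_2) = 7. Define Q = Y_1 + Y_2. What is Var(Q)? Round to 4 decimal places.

50.6900

Var(Y_1) = 1.69, Var(Y_2) = 49
By independence, Var(Q) = (1)²Var(Y_1) + (1)²Var(Y_2)
= (1)²·1.69 + (1)²·49 = 50.69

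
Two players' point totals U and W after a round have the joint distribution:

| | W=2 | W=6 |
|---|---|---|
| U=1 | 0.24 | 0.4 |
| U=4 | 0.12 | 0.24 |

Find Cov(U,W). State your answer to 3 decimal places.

0.115

E[U] = 2.08,  E[W] = 4.56
E[UW] = 9.6
Cov(U,W) = E[UW] − E[U]E[W] = 9.6 − (2.08)(4.56) = 0.1152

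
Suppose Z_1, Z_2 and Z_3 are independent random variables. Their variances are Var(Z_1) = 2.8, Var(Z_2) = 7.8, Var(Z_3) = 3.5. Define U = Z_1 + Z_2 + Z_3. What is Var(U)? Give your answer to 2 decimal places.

14.10

By independence, Var(U) = (1)²Var(Z_1) + (1)²Var(Z_2) + (1)²Var(Z_3)
= (1)²·2.8 + (1)²·7.8 + (1)²·3.5 = 14.1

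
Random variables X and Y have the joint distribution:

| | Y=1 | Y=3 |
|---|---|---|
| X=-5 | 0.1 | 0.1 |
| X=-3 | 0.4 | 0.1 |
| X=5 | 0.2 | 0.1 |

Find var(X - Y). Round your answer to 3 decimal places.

E[X] = -1,  E[Y] = 1.6,  E[XY] = -1.6
var(X) = 17 − (-1)² = 16;  var(Y) = 3.4 − (1.6)² = 0.84
cov(X,Y) = -1.6 − (-1)(1.6) = 0
var(X - Y) = (1)²·16 + (-1)²·0.84 + 2·(1)·(-1)·0 = 16.84

16.840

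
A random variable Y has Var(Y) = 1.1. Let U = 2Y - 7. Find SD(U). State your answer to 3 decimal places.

2.098

Var(2Y - 7) = (2)²·1.1 = 4.4
SD(U) = √4.4 ≈ 2.098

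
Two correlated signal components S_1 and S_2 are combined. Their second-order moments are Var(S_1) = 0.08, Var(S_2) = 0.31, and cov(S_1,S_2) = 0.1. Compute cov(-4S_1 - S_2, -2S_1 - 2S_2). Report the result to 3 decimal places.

cov(-4S_1 - S_2, -2S_1 - 2S_2) = (-4)(-2)Var(S_1) + (-1)(-2)Var(S_2) + [(-4)(-2) + (-1)(-2)]cov(S_1,S_2)
= 8·0.08 + 2·0.31 + 10·0.1 = 2.26

2.260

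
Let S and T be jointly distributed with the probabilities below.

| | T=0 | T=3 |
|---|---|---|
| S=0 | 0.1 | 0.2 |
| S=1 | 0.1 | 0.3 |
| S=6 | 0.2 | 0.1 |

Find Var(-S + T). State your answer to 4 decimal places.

E[S] = 2.2,  E[T] = 1.8,  E[ST] = 2.7
Var(S) = 11.2 − (2.2)² = 6.36;  Var(T) = 5.4 − (1.8)² = 2.16
Cov(S,T) = 2.7 − (2.2)(1.8) = -1.26
Var(-S + T) = (-1)²·6.36 + (1)²·2.16 + 2·(-1)·(1)·-1.26 = 11.04

11.0400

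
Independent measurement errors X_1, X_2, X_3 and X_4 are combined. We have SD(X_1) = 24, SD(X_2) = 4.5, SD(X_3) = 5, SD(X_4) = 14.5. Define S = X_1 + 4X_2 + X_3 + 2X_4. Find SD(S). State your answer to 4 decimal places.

Var(X_1) = 576, Var(X_2) = 20.25, Var(X_3) = 25, Var(X_4) = 210.25
By independence, Var(S) = (1)²Var(X_1) + (4)²Var(X_2) + (1)²Var(X_3) + (2)²Var(X_4)
= (1)²·576 + (4)²·20.25 + (1)²·25 + (2)²·210.25 = 1766
SD(S) = √1766 ≈ 42.0238

42.0238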